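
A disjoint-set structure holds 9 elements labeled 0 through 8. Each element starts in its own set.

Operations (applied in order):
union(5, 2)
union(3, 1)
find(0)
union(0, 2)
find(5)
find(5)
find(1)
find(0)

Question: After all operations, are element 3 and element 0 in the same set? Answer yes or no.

Answer: no

Derivation:
Step 1: union(5, 2) -> merged; set of 5 now {2, 5}
Step 2: union(3, 1) -> merged; set of 3 now {1, 3}
Step 3: find(0) -> no change; set of 0 is {0}
Step 4: union(0, 2) -> merged; set of 0 now {0, 2, 5}
Step 5: find(5) -> no change; set of 5 is {0, 2, 5}
Step 6: find(5) -> no change; set of 5 is {0, 2, 5}
Step 7: find(1) -> no change; set of 1 is {1, 3}
Step 8: find(0) -> no change; set of 0 is {0, 2, 5}
Set of 3: {1, 3}; 0 is not a member.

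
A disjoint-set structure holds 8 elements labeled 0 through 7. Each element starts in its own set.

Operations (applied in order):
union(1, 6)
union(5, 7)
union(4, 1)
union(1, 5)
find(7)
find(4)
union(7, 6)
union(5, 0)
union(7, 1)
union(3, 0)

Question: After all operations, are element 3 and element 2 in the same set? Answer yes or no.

Step 1: union(1, 6) -> merged; set of 1 now {1, 6}
Step 2: union(5, 7) -> merged; set of 5 now {5, 7}
Step 3: union(4, 1) -> merged; set of 4 now {1, 4, 6}
Step 4: union(1, 5) -> merged; set of 1 now {1, 4, 5, 6, 7}
Step 5: find(7) -> no change; set of 7 is {1, 4, 5, 6, 7}
Step 6: find(4) -> no change; set of 4 is {1, 4, 5, 6, 7}
Step 7: union(7, 6) -> already same set; set of 7 now {1, 4, 5, 6, 7}
Step 8: union(5, 0) -> merged; set of 5 now {0, 1, 4, 5, 6, 7}
Step 9: union(7, 1) -> already same set; set of 7 now {0, 1, 4, 5, 6, 7}
Step 10: union(3, 0) -> merged; set of 3 now {0, 1, 3, 4, 5, 6, 7}
Set of 3: {0, 1, 3, 4, 5, 6, 7}; 2 is not a member.

Answer: no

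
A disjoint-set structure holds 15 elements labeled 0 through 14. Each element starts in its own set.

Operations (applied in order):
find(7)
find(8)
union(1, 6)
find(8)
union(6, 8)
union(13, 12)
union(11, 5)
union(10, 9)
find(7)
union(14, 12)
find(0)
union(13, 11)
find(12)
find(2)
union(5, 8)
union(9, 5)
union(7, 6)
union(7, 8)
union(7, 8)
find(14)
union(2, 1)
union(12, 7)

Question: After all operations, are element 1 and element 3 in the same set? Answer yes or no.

Step 1: find(7) -> no change; set of 7 is {7}
Step 2: find(8) -> no change; set of 8 is {8}
Step 3: union(1, 6) -> merged; set of 1 now {1, 6}
Step 4: find(8) -> no change; set of 8 is {8}
Step 5: union(6, 8) -> merged; set of 6 now {1, 6, 8}
Step 6: union(13, 12) -> merged; set of 13 now {12, 13}
Step 7: union(11, 5) -> merged; set of 11 now {5, 11}
Step 8: union(10, 9) -> merged; set of 10 now {9, 10}
Step 9: find(7) -> no change; set of 7 is {7}
Step 10: union(14, 12) -> merged; set of 14 now {12, 13, 14}
Step 11: find(0) -> no change; set of 0 is {0}
Step 12: union(13, 11) -> merged; set of 13 now {5, 11, 12, 13, 14}
Step 13: find(12) -> no change; set of 12 is {5, 11, 12, 13, 14}
Step 14: find(2) -> no change; set of 2 is {2}
Step 15: union(5, 8) -> merged; set of 5 now {1, 5, 6, 8, 11, 12, 13, 14}
Step 16: union(9, 5) -> merged; set of 9 now {1, 5, 6, 8, 9, 10, 11, 12, 13, 14}
Step 17: union(7, 6) -> merged; set of 7 now {1, 5, 6, 7, 8, 9, 10, 11, 12, 13, 14}
Step 18: union(7, 8) -> already same set; set of 7 now {1, 5, 6, 7, 8, 9, 10, 11, 12, 13, 14}
Step 19: union(7, 8) -> already same set; set of 7 now {1, 5, 6, 7, 8, 9, 10, 11, 12, 13, 14}
Step 20: find(14) -> no change; set of 14 is {1, 5, 6, 7, 8, 9, 10, 11, 12, 13, 14}
Step 21: union(2, 1) -> merged; set of 2 now {1, 2, 5, 6, 7, 8, 9, 10, 11, 12, 13, 14}
Step 22: union(12, 7) -> already same set; set of 12 now {1, 2, 5, 6, 7, 8, 9, 10, 11, 12, 13, 14}
Set of 1: {1, 2, 5, 6, 7, 8, 9, 10, 11, 12, 13, 14}; 3 is not a member.

Answer: no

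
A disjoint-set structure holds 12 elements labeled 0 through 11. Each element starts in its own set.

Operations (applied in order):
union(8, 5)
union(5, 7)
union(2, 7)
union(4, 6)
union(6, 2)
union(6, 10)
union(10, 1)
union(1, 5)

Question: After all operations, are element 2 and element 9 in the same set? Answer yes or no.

Step 1: union(8, 5) -> merged; set of 8 now {5, 8}
Step 2: union(5, 7) -> merged; set of 5 now {5, 7, 8}
Step 3: union(2, 7) -> merged; set of 2 now {2, 5, 7, 8}
Step 4: union(4, 6) -> merged; set of 4 now {4, 6}
Step 5: union(6, 2) -> merged; set of 6 now {2, 4, 5, 6, 7, 8}
Step 6: union(6, 10) -> merged; set of 6 now {2, 4, 5, 6, 7, 8, 10}
Step 7: union(10, 1) -> merged; set of 10 now {1, 2, 4, 5, 6, 7, 8, 10}
Step 8: union(1, 5) -> already same set; set of 1 now {1, 2, 4, 5, 6, 7, 8, 10}
Set of 2: {1, 2, 4, 5, 6, 7, 8, 10}; 9 is not a member.

Answer: no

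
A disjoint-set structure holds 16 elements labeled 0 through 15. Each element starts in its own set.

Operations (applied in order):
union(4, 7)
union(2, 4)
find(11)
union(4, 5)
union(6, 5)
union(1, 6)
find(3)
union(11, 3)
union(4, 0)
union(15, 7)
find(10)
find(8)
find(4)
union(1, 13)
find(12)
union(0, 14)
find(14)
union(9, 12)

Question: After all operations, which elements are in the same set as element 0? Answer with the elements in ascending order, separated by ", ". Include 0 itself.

Step 1: union(4, 7) -> merged; set of 4 now {4, 7}
Step 2: union(2, 4) -> merged; set of 2 now {2, 4, 7}
Step 3: find(11) -> no change; set of 11 is {11}
Step 4: union(4, 5) -> merged; set of 4 now {2, 4, 5, 7}
Step 5: union(6, 5) -> merged; set of 6 now {2, 4, 5, 6, 7}
Step 6: union(1, 6) -> merged; set of 1 now {1, 2, 4, 5, 6, 7}
Step 7: find(3) -> no change; set of 3 is {3}
Step 8: union(11, 3) -> merged; set of 11 now {3, 11}
Step 9: union(4, 0) -> merged; set of 4 now {0, 1, 2, 4, 5, 6, 7}
Step 10: union(15, 7) -> merged; set of 15 now {0, 1, 2, 4, 5, 6, 7, 15}
Step 11: find(10) -> no change; set of 10 is {10}
Step 12: find(8) -> no change; set of 8 is {8}
Step 13: find(4) -> no change; set of 4 is {0, 1, 2, 4, 5, 6, 7, 15}
Step 14: union(1, 13) -> merged; set of 1 now {0, 1, 2, 4, 5, 6, 7, 13, 15}
Step 15: find(12) -> no change; set of 12 is {12}
Step 16: union(0, 14) -> merged; set of 0 now {0, 1, 2, 4, 5, 6, 7, 13, 14, 15}
Step 17: find(14) -> no change; set of 14 is {0, 1, 2, 4, 5, 6, 7, 13, 14, 15}
Step 18: union(9, 12) -> merged; set of 9 now {9, 12}
Component of 0: {0, 1, 2, 4, 5, 6, 7, 13, 14, 15}

Answer: 0, 1, 2, 4, 5, 6, 7, 13, 14, 15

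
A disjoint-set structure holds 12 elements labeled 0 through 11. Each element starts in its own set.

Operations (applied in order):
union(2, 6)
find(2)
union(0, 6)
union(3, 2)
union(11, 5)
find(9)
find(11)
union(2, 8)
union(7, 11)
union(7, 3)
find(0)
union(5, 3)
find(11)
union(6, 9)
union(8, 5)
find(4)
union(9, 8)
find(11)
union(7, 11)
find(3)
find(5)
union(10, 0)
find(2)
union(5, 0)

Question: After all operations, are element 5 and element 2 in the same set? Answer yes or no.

Answer: yes

Derivation:
Step 1: union(2, 6) -> merged; set of 2 now {2, 6}
Step 2: find(2) -> no change; set of 2 is {2, 6}
Step 3: union(0, 6) -> merged; set of 0 now {0, 2, 6}
Step 4: union(3, 2) -> merged; set of 3 now {0, 2, 3, 6}
Step 5: union(11, 5) -> merged; set of 11 now {5, 11}
Step 6: find(9) -> no change; set of 9 is {9}
Step 7: find(11) -> no change; set of 11 is {5, 11}
Step 8: union(2, 8) -> merged; set of 2 now {0, 2, 3, 6, 8}
Step 9: union(7, 11) -> merged; set of 7 now {5, 7, 11}
Step 10: union(7, 3) -> merged; set of 7 now {0, 2, 3, 5, 6, 7, 8, 11}
Step 11: find(0) -> no change; set of 0 is {0, 2, 3, 5, 6, 7, 8, 11}
Step 12: union(5, 3) -> already same set; set of 5 now {0, 2, 3, 5, 6, 7, 8, 11}
Step 13: find(11) -> no change; set of 11 is {0, 2, 3, 5, 6, 7, 8, 11}
Step 14: union(6, 9) -> merged; set of 6 now {0, 2, 3, 5, 6, 7, 8, 9, 11}
Step 15: union(8, 5) -> already same set; set of 8 now {0, 2, 3, 5, 6, 7, 8, 9, 11}
Step 16: find(4) -> no change; set of 4 is {4}
Step 17: union(9, 8) -> already same set; set of 9 now {0, 2, 3, 5, 6, 7, 8, 9, 11}
Step 18: find(11) -> no change; set of 11 is {0, 2, 3, 5, 6, 7, 8, 9, 11}
Step 19: union(7, 11) -> already same set; set of 7 now {0, 2, 3, 5, 6, 7, 8, 9, 11}
Step 20: find(3) -> no change; set of 3 is {0, 2, 3, 5, 6, 7, 8, 9, 11}
Step 21: find(5) -> no change; set of 5 is {0, 2, 3, 5, 6, 7, 8, 9, 11}
Step 22: union(10, 0) -> merged; set of 10 now {0, 2, 3, 5, 6, 7, 8, 9, 10, 11}
Step 23: find(2) -> no change; set of 2 is {0, 2, 3, 5, 6, 7, 8, 9, 10, 11}
Step 24: union(5, 0) -> already same set; set of 5 now {0, 2, 3, 5, 6, 7, 8, 9, 10, 11}
Set of 5: {0, 2, 3, 5, 6, 7, 8, 9, 10, 11}; 2 is a member.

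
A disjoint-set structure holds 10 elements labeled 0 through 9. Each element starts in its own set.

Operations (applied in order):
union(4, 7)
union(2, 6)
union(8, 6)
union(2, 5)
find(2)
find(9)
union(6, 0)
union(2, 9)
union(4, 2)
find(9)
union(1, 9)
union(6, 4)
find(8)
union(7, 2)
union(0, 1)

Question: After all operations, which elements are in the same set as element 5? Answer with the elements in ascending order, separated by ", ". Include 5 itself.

Answer: 0, 1, 2, 4, 5, 6, 7, 8, 9

Derivation:
Step 1: union(4, 7) -> merged; set of 4 now {4, 7}
Step 2: union(2, 6) -> merged; set of 2 now {2, 6}
Step 3: union(8, 6) -> merged; set of 8 now {2, 6, 8}
Step 4: union(2, 5) -> merged; set of 2 now {2, 5, 6, 8}
Step 5: find(2) -> no change; set of 2 is {2, 5, 6, 8}
Step 6: find(9) -> no change; set of 9 is {9}
Step 7: union(6, 0) -> merged; set of 6 now {0, 2, 5, 6, 8}
Step 8: union(2, 9) -> merged; set of 2 now {0, 2, 5, 6, 8, 9}
Step 9: union(4, 2) -> merged; set of 4 now {0, 2, 4, 5, 6, 7, 8, 9}
Step 10: find(9) -> no change; set of 9 is {0, 2, 4, 5, 6, 7, 8, 9}
Step 11: union(1, 9) -> merged; set of 1 now {0, 1, 2, 4, 5, 6, 7, 8, 9}
Step 12: union(6, 4) -> already same set; set of 6 now {0, 1, 2, 4, 5, 6, 7, 8, 9}
Step 13: find(8) -> no change; set of 8 is {0, 1, 2, 4, 5, 6, 7, 8, 9}
Step 14: union(7, 2) -> already same set; set of 7 now {0, 1, 2, 4, 5, 6, 7, 8, 9}
Step 15: union(0, 1) -> already same set; set of 0 now {0, 1, 2, 4, 5, 6, 7, 8, 9}
Component of 5: {0, 1, 2, 4, 5, 6, 7, 8, 9}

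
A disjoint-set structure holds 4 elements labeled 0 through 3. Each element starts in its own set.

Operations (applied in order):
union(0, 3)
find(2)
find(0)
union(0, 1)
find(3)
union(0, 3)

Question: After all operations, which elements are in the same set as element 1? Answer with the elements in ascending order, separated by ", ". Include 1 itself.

Answer: 0, 1, 3

Derivation:
Step 1: union(0, 3) -> merged; set of 0 now {0, 3}
Step 2: find(2) -> no change; set of 2 is {2}
Step 3: find(0) -> no change; set of 0 is {0, 3}
Step 4: union(0, 1) -> merged; set of 0 now {0, 1, 3}
Step 5: find(3) -> no change; set of 3 is {0, 1, 3}
Step 6: union(0, 3) -> already same set; set of 0 now {0, 1, 3}
Component of 1: {0, 1, 3}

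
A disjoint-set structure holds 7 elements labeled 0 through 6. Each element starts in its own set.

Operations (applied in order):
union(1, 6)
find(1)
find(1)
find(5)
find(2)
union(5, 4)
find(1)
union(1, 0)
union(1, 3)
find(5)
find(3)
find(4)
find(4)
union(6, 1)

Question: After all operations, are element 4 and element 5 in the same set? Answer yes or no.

Step 1: union(1, 6) -> merged; set of 1 now {1, 6}
Step 2: find(1) -> no change; set of 1 is {1, 6}
Step 3: find(1) -> no change; set of 1 is {1, 6}
Step 4: find(5) -> no change; set of 5 is {5}
Step 5: find(2) -> no change; set of 2 is {2}
Step 6: union(5, 4) -> merged; set of 5 now {4, 5}
Step 7: find(1) -> no change; set of 1 is {1, 6}
Step 8: union(1, 0) -> merged; set of 1 now {0, 1, 6}
Step 9: union(1, 3) -> merged; set of 1 now {0, 1, 3, 6}
Step 10: find(5) -> no change; set of 5 is {4, 5}
Step 11: find(3) -> no change; set of 3 is {0, 1, 3, 6}
Step 12: find(4) -> no change; set of 4 is {4, 5}
Step 13: find(4) -> no change; set of 4 is {4, 5}
Step 14: union(6, 1) -> already same set; set of 6 now {0, 1, 3, 6}
Set of 4: {4, 5}; 5 is a member.

Answer: yes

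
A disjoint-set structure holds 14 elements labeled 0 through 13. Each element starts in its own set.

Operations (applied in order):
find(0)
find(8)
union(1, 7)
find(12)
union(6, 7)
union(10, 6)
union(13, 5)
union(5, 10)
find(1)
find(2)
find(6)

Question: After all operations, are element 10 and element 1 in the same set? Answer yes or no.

Step 1: find(0) -> no change; set of 0 is {0}
Step 2: find(8) -> no change; set of 8 is {8}
Step 3: union(1, 7) -> merged; set of 1 now {1, 7}
Step 4: find(12) -> no change; set of 12 is {12}
Step 5: union(6, 7) -> merged; set of 6 now {1, 6, 7}
Step 6: union(10, 6) -> merged; set of 10 now {1, 6, 7, 10}
Step 7: union(13, 5) -> merged; set of 13 now {5, 13}
Step 8: union(5, 10) -> merged; set of 5 now {1, 5, 6, 7, 10, 13}
Step 9: find(1) -> no change; set of 1 is {1, 5, 6, 7, 10, 13}
Step 10: find(2) -> no change; set of 2 is {2}
Step 11: find(6) -> no change; set of 6 is {1, 5, 6, 7, 10, 13}
Set of 10: {1, 5, 6, 7, 10, 13}; 1 is a member.

Answer: yes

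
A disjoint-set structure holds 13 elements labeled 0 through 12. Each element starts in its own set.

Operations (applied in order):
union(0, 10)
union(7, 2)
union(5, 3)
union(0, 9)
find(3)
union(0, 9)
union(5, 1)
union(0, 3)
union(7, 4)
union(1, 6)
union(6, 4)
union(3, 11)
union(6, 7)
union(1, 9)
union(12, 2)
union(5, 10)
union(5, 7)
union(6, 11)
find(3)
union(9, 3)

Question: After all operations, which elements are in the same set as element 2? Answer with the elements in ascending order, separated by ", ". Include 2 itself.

Answer: 0, 1, 2, 3, 4, 5, 6, 7, 9, 10, 11, 12

Derivation:
Step 1: union(0, 10) -> merged; set of 0 now {0, 10}
Step 2: union(7, 2) -> merged; set of 7 now {2, 7}
Step 3: union(5, 3) -> merged; set of 5 now {3, 5}
Step 4: union(0, 9) -> merged; set of 0 now {0, 9, 10}
Step 5: find(3) -> no change; set of 3 is {3, 5}
Step 6: union(0, 9) -> already same set; set of 0 now {0, 9, 10}
Step 7: union(5, 1) -> merged; set of 5 now {1, 3, 5}
Step 8: union(0, 3) -> merged; set of 0 now {0, 1, 3, 5, 9, 10}
Step 9: union(7, 4) -> merged; set of 7 now {2, 4, 7}
Step 10: union(1, 6) -> merged; set of 1 now {0, 1, 3, 5, 6, 9, 10}
Step 11: union(6, 4) -> merged; set of 6 now {0, 1, 2, 3, 4, 5, 6, 7, 9, 10}
Step 12: union(3, 11) -> merged; set of 3 now {0, 1, 2, 3, 4, 5, 6, 7, 9, 10, 11}
Step 13: union(6, 7) -> already same set; set of 6 now {0, 1, 2, 3, 4, 5, 6, 7, 9, 10, 11}
Step 14: union(1, 9) -> already same set; set of 1 now {0, 1, 2, 3, 4, 5, 6, 7, 9, 10, 11}
Step 15: union(12, 2) -> merged; set of 12 now {0, 1, 2, 3, 4, 5, 6, 7, 9, 10, 11, 12}
Step 16: union(5, 10) -> already same set; set of 5 now {0, 1, 2, 3, 4, 5, 6, 7, 9, 10, 11, 12}
Step 17: union(5, 7) -> already same set; set of 5 now {0, 1, 2, 3, 4, 5, 6, 7, 9, 10, 11, 12}
Step 18: union(6, 11) -> already same set; set of 6 now {0, 1, 2, 3, 4, 5, 6, 7, 9, 10, 11, 12}
Step 19: find(3) -> no change; set of 3 is {0, 1, 2, 3, 4, 5, 6, 7, 9, 10, 11, 12}
Step 20: union(9, 3) -> already same set; set of 9 now {0, 1, 2, 3, 4, 5, 6, 7, 9, 10, 11, 12}
Component of 2: {0, 1, 2, 3, 4, 5, 6, 7, 9, 10, 11, 12}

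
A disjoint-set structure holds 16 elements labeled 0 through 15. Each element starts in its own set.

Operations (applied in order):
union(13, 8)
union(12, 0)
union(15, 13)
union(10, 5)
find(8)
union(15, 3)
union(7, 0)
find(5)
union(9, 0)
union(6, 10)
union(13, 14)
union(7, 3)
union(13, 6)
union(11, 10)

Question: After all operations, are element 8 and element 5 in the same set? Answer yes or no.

Answer: yes

Derivation:
Step 1: union(13, 8) -> merged; set of 13 now {8, 13}
Step 2: union(12, 0) -> merged; set of 12 now {0, 12}
Step 3: union(15, 13) -> merged; set of 15 now {8, 13, 15}
Step 4: union(10, 5) -> merged; set of 10 now {5, 10}
Step 5: find(8) -> no change; set of 8 is {8, 13, 15}
Step 6: union(15, 3) -> merged; set of 15 now {3, 8, 13, 15}
Step 7: union(7, 0) -> merged; set of 7 now {0, 7, 12}
Step 8: find(5) -> no change; set of 5 is {5, 10}
Step 9: union(9, 0) -> merged; set of 9 now {0, 7, 9, 12}
Step 10: union(6, 10) -> merged; set of 6 now {5, 6, 10}
Step 11: union(13, 14) -> merged; set of 13 now {3, 8, 13, 14, 15}
Step 12: union(7, 3) -> merged; set of 7 now {0, 3, 7, 8, 9, 12, 13, 14, 15}
Step 13: union(13, 6) -> merged; set of 13 now {0, 3, 5, 6, 7, 8, 9, 10, 12, 13, 14, 15}
Step 14: union(11, 10) -> merged; set of 11 now {0, 3, 5, 6, 7, 8, 9, 10, 11, 12, 13, 14, 15}
Set of 8: {0, 3, 5, 6, 7, 8, 9, 10, 11, 12, 13, 14, 15}; 5 is a member.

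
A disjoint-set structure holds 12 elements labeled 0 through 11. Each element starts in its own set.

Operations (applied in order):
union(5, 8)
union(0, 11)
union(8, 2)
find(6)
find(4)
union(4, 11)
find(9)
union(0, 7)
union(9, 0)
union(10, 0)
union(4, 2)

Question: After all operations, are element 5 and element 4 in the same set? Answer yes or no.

Step 1: union(5, 8) -> merged; set of 5 now {5, 8}
Step 2: union(0, 11) -> merged; set of 0 now {0, 11}
Step 3: union(8, 2) -> merged; set of 8 now {2, 5, 8}
Step 4: find(6) -> no change; set of 6 is {6}
Step 5: find(4) -> no change; set of 4 is {4}
Step 6: union(4, 11) -> merged; set of 4 now {0, 4, 11}
Step 7: find(9) -> no change; set of 9 is {9}
Step 8: union(0, 7) -> merged; set of 0 now {0, 4, 7, 11}
Step 9: union(9, 0) -> merged; set of 9 now {0, 4, 7, 9, 11}
Step 10: union(10, 0) -> merged; set of 10 now {0, 4, 7, 9, 10, 11}
Step 11: union(4, 2) -> merged; set of 4 now {0, 2, 4, 5, 7, 8, 9, 10, 11}
Set of 5: {0, 2, 4, 5, 7, 8, 9, 10, 11}; 4 is a member.

Answer: yes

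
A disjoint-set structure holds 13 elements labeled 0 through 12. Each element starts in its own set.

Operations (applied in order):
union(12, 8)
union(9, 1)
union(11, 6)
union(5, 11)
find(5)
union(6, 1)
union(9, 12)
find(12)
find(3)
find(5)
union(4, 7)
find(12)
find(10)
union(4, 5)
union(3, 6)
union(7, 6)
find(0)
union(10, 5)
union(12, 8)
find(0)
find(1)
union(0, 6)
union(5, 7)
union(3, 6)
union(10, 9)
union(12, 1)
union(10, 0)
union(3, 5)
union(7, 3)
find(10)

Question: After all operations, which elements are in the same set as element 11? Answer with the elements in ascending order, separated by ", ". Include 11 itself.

Step 1: union(12, 8) -> merged; set of 12 now {8, 12}
Step 2: union(9, 1) -> merged; set of 9 now {1, 9}
Step 3: union(11, 6) -> merged; set of 11 now {6, 11}
Step 4: union(5, 11) -> merged; set of 5 now {5, 6, 11}
Step 5: find(5) -> no change; set of 5 is {5, 6, 11}
Step 6: union(6, 1) -> merged; set of 6 now {1, 5, 6, 9, 11}
Step 7: union(9, 12) -> merged; set of 9 now {1, 5, 6, 8, 9, 11, 12}
Step 8: find(12) -> no change; set of 12 is {1, 5, 6, 8, 9, 11, 12}
Step 9: find(3) -> no change; set of 3 is {3}
Step 10: find(5) -> no change; set of 5 is {1, 5, 6, 8, 9, 11, 12}
Step 11: union(4, 7) -> merged; set of 4 now {4, 7}
Step 12: find(12) -> no change; set of 12 is {1, 5, 6, 8, 9, 11, 12}
Step 13: find(10) -> no change; set of 10 is {10}
Step 14: union(4, 5) -> merged; set of 4 now {1, 4, 5, 6, 7, 8, 9, 11, 12}
Step 15: union(3, 6) -> merged; set of 3 now {1, 3, 4, 5, 6, 7, 8, 9, 11, 12}
Step 16: union(7, 6) -> already same set; set of 7 now {1, 3, 4, 5, 6, 7, 8, 9, 11, 12}
Step 17: find(0) -> no change; set of 0 is {0}
Step 18: union(10, 5) -> merged; set of 10 now {1, 3, 4, 5, 6, 7, 8, 9, 10, 11, 12}
Step 19: union(12, 8) -> already same set; set of 12 now {1, 3, 4, 5, 6, 7, 8, 9, 10, 11, 12}
Step 20: find(0) -> no change; set of 0 is {0}
Step 21: find(1) -> no change; set of 1 is {1, 3, 4, 5, 6, 7, 8, 9, 10, 11, 12}
Step 22: union(0, 6) -> merged; set of 0 now {0, 1, 3, 4, 5, 6, 7, 8, 9, 10, 11, 12}
Step 23: union(5, 7) -> already same set; set of 5 now {0, 1, 3, 4, 5, 6, 7, 8, 9, 10, 11, 12}
Step 24: union(3, 6) -> already same set; set of 3 now {0, 1, 3, 4, 5, 6, 7, 8, 9, 10, 11, 12}
Step 25: union(10, 9) -> already same set; set of 10 now {0, 1, 3, 4, 5, 6, 7, 8, 9, 10, 11, 12}
Step 26: union(12, 1) -> already same set; set of 12 now {0, 1, 3, 4, 5, 6, 7, 8, 9, 10, 11, 12}
Step 27: union(10, 0) -> already same set; set of 10 now {0, 1, 3, 4, 5, 6, 7, 8, 9, 10, 11, 12}
Step 28: union(3, 5) -> already same set; set of 3 now {0, 1, 3, 4, 5, 6, 7, 8, 9, 10, 11, 12}
Step 29: union(7, 3) -> already same set; set of 7 now {0, 1, 3, 4, 5, 6, 7, 8, 9, 10, 11, 12}
Step 30: find(10) -> no change; set of 10 is {0, 1, 3, 4, 5, 6, 7, 8, 9, 10, 11, 12}
Component of 11: {0, 1, 3, 4, 5, 6, 7, 8, 9, 10, 11, 12}

Answer: 0, 1, 3, 4, 5, 6, 7, 8, 9, 10, 11, 12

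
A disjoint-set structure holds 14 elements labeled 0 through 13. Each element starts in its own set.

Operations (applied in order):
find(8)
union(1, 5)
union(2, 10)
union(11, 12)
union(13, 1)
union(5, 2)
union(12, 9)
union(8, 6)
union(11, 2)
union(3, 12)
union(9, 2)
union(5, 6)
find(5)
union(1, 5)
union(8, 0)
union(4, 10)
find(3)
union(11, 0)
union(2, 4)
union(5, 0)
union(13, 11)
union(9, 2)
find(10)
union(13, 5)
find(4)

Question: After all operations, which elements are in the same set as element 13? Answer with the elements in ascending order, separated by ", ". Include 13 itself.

Step 1: find(8) -> no change; set of 8 is {8}
Step 2: union(1, 5) -> merged; set of 1 now {1, 5}
Step 3: union(2, 10) -> merged; set of 2 now {2, 10}
Step 4: union(11, 12) -> merged; set of 11 now {11, 12}
Step 5: union(13, 1) -> merged; set of 13 now {1, 5, 13}
Step 6: union(5, 2) -> merged; set of 5 now {1, 2, 5, 10, 13}
Step 7: union(12, 9) -> merged; set of 12 now {9, 11, 12}
Step 8: union(8, 6) -> merged; set of 8 now {6, 8}
Step 9: union(11, 2) -> merged; set of 11 now {1, 2, 5, 9, 10, 11, 12, 13}
Step 10: union(3, 12) -> merged; set of 3 now {1, 2, 3, 5, 9, 10, 11, 12, 13}
Step 11: union(9, 2) -> already same set; set of 9 now {1, 2, 3, 5, 9, 10, 11, 12, 13}
Step 12: union(5, 6) -> merged; set of 5 now {1, 2, 3, 5, 6, 8, 9, 10, 11, 12, 13}
Step 13: find(5) -> no change; set of 5 is {1, 2, 3, 5, 6, 8, 9, 10, 11, 12, 13}
Step 14: union(1, 5) -> already same set; set of 1 now {1, 2, 3, 5, 6, 8, 9, 10, 11, 12, 13}
Step 15: union(8, 0) -> merged; set of 8 now {0, 1, 2, 3, 5, 6, 8, 9, 10, 11, 12, 13}
Step 16: union(4, 10) -> merged; set of 4 now {0, 1, 2, 3, 4, 5, 6, 8, 9, 10, 11, 12, 13}
Step 17: find(3) -> no change; set of 3 is {0, 1, 2, 3, 4, 5, 6, 8, 9, 10, 11, 12, 13}
Step 18: union(11, 0) -> already same set; set of 11 now {0, 1, 2, 3, 4, 5, 6, 8, 9, 10, 11, 12, 13}
Step 19: union(2, 4) -> already same set; set of 2 now {0, 1, 2, 3, 4, 5, 6, 8, 9, 10, 11, 12, 13}
Step 20: union(5, 0) -> already same set; set of 5 now {0, 1, 2, 3, 4, 5, 6, 8, 9, 10, 11, 12, 13}
Step 21: union(13, 11) -> already same set; set of 13 now {0, 1, 2, 3, 4, 5, 6, 8, 9, 10, 11, 12, 13}
Step 22: union(9, 2) -> already same set; set of 9 now {0, 1, 2, 3, 4, 5, 6, 8, 9, 10, 11, 12, 13}
Step 23: find(10) -> no change; set of 10 is {0, 1, 2, 3, 4, 5, 6, 8, 9, 10, 11, 12, 13}
Step 24: union(13, 5) -> already same set; set of 13 now {0, 1, 2, 3, 4, 5, 6, 8, 9, 10, 11, 12, 13}
Step 25: find(4) -> no change; set of 4 is {0, 1, 2, 3, 4, 5, 6, 8, 9, 10, 11, 12, 13}
Component of 13: {0, 1, 2, 3, 4, 5, 6, 8, 9, 10, 11, 12, 13}

Answer: 0, 1, 2, 3, 4, 5, 6, 8, 9, 10, 11, 12, 13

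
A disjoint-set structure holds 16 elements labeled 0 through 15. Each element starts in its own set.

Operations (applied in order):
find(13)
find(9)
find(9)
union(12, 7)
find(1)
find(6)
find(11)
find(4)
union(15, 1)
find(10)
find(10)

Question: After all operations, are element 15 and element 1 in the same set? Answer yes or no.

Step 1: find(13) -> no change; set of 13 is {13}
Step 2: find(9) -> no change; set of 9 is {9}
Step 3: find(9) -> no change; set of 9 is {9}
Step 4: union(12, 7) -> merged; set of 12 now {7, 12}
Step 5: find(1) -> no change; set of 1 is {1}
Step 6: find(6) -> no change; set of 6 is {6}
Step 7: find(11) -> no change; set of 11 is {11}
Step 8: find(4) -> no change; set of 4 is {4}
Step 9: union(15, 1) -> merged; set of 15 now {1, 15}
Step 10: find(10) -> no change; set of 10 is {10}
Step 11: find(10) -> no change; set of 10 is {10}
Set of 15: {1, 15}; 1 is a member.

Answer: yes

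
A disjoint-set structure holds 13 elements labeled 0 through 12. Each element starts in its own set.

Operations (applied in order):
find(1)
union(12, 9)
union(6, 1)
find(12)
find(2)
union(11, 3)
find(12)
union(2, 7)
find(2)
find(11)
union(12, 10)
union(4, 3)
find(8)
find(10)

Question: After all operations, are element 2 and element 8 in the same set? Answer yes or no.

Answer: no

Derivation:
Step 1: find(1) -> no change; set of 1 is {1}
Step 2: union(12, 9) -> merged; set of 12 now {9, 12}
Step 3: union(6, 1) -> merged; set of 6 now {1, 6}
Step 4: find(12) -> no change; set of 12 is {9, 12}
Step 5: find(2) -> no change; set of 2 is {2}
Step 6: union(11, 3) -> merged; set of 11 now {3, 11}
Step 7: find(12) -> no change; set of 12 is {9, 12}
Step 8: union(2, 7) -> merged; set of 2 now {2, 7}
Step 9: find(2) -> no change; set of 2 is {2, 7}
Step 10: find(11) -> no change; set of 11 is {3, 11}
Step 11: union(12, 10) -> merged; set of 12 now {9, 10, 12}
Step 12: union(4, 3) -> merged; set of 4 now {3, 4, 11}
Step 13: find(8) -> no change; set of 8 is {8}
Step 14: find(10) -> no change; set of 10 is {9, 10, 12}
Set of 2: {2, 7}; 8 is not a member.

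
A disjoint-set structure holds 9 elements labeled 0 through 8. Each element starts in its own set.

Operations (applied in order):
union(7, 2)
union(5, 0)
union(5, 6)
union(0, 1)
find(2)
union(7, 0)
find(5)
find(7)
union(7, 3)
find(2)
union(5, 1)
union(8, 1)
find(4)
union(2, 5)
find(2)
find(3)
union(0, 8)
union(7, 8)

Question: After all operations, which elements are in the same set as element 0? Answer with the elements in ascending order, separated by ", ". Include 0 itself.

Step 1: union(7, 2) -> merged; set of 7 now {2, 7}
Step 2: union(5, 0) -> merged; set of 5 now {0, 5}
Step 3: union(5, 6) -> merged; set of 5 now {0, 5, 6}
Step 4: union(0, 1) -> merged; set of 0 now {0, 1, 5, 6}
Step 5: find(2) -> no change; set of 2 is {2, 7}
Step 6: union(7, 0) -> merged; set of 7 now {0, 1, 2, 5, 6, 7}
Step 7: find(5) -> no change; set of 5 is {0, 1, 2, 5, 6, 7}
Step 8: find(7) -> no change; set of 7 is {0, 1, 2, 5, 6, 7}
Step 9: union(7, 3) -> merged; set of 7 now {0, 1, 2, 3, 5, 6, 7}
Step 10: find(2) -> no change; set of 2 is {0, 1, 2, 3, 5, 6, 7}
Step 11: union(5, 1) -> already same set; set of 5 now {0, 1, 2, 3, 5, 6, 7}
Step 12: union(8, 1) -> merged; set of 8 now {0, 1, 2, 3, 5, 6, 7, 8}
Step 13: find(4) -> no change; set of 4 is {4}
Step 14: union(2, 5) -> already same set; set of 2 now {0, 1, 2, 3, 5, 6, 7, 8}
Step 15: find(2) -> no change; set of 2 is {0, 1, 2, 3, 5, 6, 7, 8}
Step 16: find(3) -> no change; set of 3 is {0, 1, 2, 3, 5, 6, 7, 8}
Step 17: union(0, 8) -> already same set; set of 0 now {0, 1, 2, 3, 5, 6, 7, 8}
Step 18: union(7, 8) -> already same set; set of 7 now {0, 1, 2, 3, 5, 6, 7, 8}
Component of 0: {0, 1, 2, 3, 5, 6, 7, 8}

Answer: 0, 1, 2, 3, 5, 6, 7, 8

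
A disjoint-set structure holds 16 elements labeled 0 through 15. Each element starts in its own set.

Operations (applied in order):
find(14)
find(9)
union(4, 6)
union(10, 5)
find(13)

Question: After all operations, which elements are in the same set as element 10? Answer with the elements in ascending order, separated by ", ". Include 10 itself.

Answer: 5, 10

Derivation:
Step 1: find(14) -> no change; set of 14 is {14}
Step 2: find(9) -> no change; set of 9 is {9}
Step 3: union(4, 6) -> merged; set of 4 now {4, 6}
Step 4: union(10, 5) -> merged; set of 10 now {5, 10}
Step 5: find(13) -> no change; set of 13 is {13}
Component of 10: {5, 10}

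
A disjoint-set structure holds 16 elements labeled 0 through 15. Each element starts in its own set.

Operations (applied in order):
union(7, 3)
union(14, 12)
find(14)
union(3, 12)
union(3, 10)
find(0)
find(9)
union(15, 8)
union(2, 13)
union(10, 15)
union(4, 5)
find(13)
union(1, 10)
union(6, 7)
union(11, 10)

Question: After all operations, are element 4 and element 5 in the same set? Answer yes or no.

Step 1: union(7, 3) -> merged; set of 7 now {3, 7}
Step 2: union(14, 12) -> merged; set of 14 now {12, 14}
Step 3: find(14) -> no change; set of 14 is {12, 14}
Step 4: union(3, 12) -> merged; set of 3 now {3, 7, 12, 14}
Step 5: union(3, 10) -> merged; set of 3 now {3, 7, 10, 12, 14}
Step 6: find(0) -> no change; set of 0 is {0}
Step 7: find(9) -> no change; set of 9 is {9}
Step 8: union(15, 8) -> merged; set of 15 now {8, 15}
Step 9: union(2, 13) -> merged; set of 2 now {2, 13}
Step 10: union(10, 15) -> merged; set of 10 now {3, 7, 8, 10, 12, 14, 15}
Step 11: union(4, 5) -> merged; set of 4 now {4, 5}
Step 12: find(13) -> no change; set of 13 is {2, 13}
Step 13: union(1, 10) -> merged; set of 1 now {1, 3, 7, 8, 10, 12, 14, 15}
Step 14: union(6, 7) -> merged; set of 6 now {1, 3, 6, 7, 8, 10, 12, 14, 15}
Step 15: union(11, 10) -> merged; set of 11 now {1, 3, 6, 7, 8, 10, 11, 12, 14, 15}
Set of 4: {4, 5}; 5 is a member.

Answer: yes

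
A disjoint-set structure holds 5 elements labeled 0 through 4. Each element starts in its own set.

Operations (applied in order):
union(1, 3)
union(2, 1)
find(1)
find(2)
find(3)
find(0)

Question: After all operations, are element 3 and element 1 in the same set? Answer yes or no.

Answer: yes

Derivation:
Step 1: union(1, 3) -> merged; set of 1 now {1, 3}
Step 2: union(2, 1) -> merged; set of 2 now {1, 2, 3}
Step 3: find(1) -> no change; set of 1 is {1, 2, 3}
Step 4: find(2) -> no change; set of 2 is {1, 2, 3}
Step 5: find(3) -> no change; set of 3 is {1, 2, 3}
Step 6: find(0) -> no change; set of 0 is {0}
Set of 3: {1, 2, 3}; 1 is a member.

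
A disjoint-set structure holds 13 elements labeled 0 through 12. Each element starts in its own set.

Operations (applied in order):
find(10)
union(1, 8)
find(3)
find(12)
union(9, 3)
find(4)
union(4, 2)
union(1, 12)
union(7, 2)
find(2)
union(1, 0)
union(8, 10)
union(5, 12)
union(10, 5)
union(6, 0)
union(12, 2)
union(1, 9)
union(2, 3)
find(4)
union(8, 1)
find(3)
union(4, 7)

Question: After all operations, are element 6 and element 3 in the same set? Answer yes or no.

Answer: yes

Derivation:
Step 1: find(10) -> no change; set of 10 is {10}
Step 2: union(1, 8) -> merged; set of 1 now {1, 8}
Step 3: find(3) -> no change; set of 3 is {3}
Step 4: find(12) -> no change; set of 12 is {12}
Step 5: union(9, 3) -> merged; set of 9 now {3, 9}
Step 6: find(4) -> no change; set of 4 is {4}
Step 7: union(4, 2) -> merged; set of 4 now {2, 4}
Step 8: union(1, 12) -> merged; set of 1 now {1, 8, 12}
Step 9: union(7, 2) -> merged; set of 7 now {2, 4, 7}
Step 10: find(2) -> no change; set of 2 is {2, 4, 7}
Step 11: union(1, 0) -> merged; set of 1 now {0, 1, 8, 12}
Step 12: union(8, 10) -> merged; set of 8 now {0, 1, 8, 10, 12}
Step 13: union(5, 12) -> merged; set of 5 now {0, 1, 5, 8, 10, 12}
Step 14: union(10, 5) -> already same set; set of 10 now {0, 1, 5, 8, 10, 12}
Step 15: union(6, 0) -> merged; set of 6 now {0, 1, 5, 6, 8, 10, 12}
Step 16: union(12, 2) -> merged; set of 12 now {0, 1, 2, 4, 5, 6, 7, 8, 10, 12}
Step 17: union(1, 9) -> merged; set of 1 now {0, 1, 2, 3, 4, 5, 6, 7, 8, 9, 10, 12}
Step 18: union(2, 3) -> already same set; set of 2 now {0, 1, 2, 3, 4, 5, 6, 7, 8, 9, 10, 12}
Step 19: find(4) -> no change; set of 4 is {0, 1, 2, 3, 4, 5, 6, 7, 8, 9, 10, 12}
Step 20: union(8, 1) -> already same set; set of 8 now {0, 1, 2, 3, 4, 5, 6, 7, 8, 9, 10, 12}
Step 21: find(3) -> no change; set of 3 is {0, 1, 2, 3, 4, 5, 6, 7, 8, 9, 10, 12}
Step 22: union(4, 7) -> already same set; set of 4 now {0, 1, 2, 3, 4, 5, 6, 7, 8, 9, 10, 12}
Set of 6: {0, 1, 2, 3, 4, 5, 6, 7, 8, 9, 10, 12}; 3 is a member.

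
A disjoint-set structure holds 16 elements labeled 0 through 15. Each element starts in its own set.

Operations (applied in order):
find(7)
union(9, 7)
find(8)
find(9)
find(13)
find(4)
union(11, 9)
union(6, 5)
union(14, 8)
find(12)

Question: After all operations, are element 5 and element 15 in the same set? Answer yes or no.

Step 1: find(7) -> no change; set of 7 is {7}
Step 2: union(9, 7) -> merged; set of 9 now {7, 9}
Step 3: find(8) -> no change; set of 8 is {8}
Step 4: find(9) -> no change; set of 9 is {7, 9}
Step 5: find(13) -> no change; set of 13 is {13}
Step 6: find(4) -> no change; set of 4 is {4}
Step 7: union(11, 9) -> merged; set of 11 now {7, 9, 11}
Step 8: union(6, 5) -> merged; set of 6 now {5, 6}
Step 9: union(14, 8) -> merged; set of 14 now {8, 14}
Step 10: find(12) -> no change; set of 12 is {12}
Set of 5: {5, 6}; 15 is not a member.

Answer: no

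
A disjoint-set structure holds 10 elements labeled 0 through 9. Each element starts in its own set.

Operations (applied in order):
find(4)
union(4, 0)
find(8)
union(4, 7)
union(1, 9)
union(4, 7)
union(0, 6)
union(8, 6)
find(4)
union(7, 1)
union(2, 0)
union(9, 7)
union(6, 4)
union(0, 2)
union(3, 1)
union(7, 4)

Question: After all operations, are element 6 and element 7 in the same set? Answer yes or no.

Answer: yes

Derivation:
Step 1: find(4) -> no change; set of 4 is {4}
Step 2: union(4, 0) -> merged; set of 4 now {0, 4}
Step 3: find(8) -> no change; set of 8 is {8}
Step 4: union(4, 7) -> merged; set of 4 now {0, 4, 7}
Step 5: union(1, 9) -> merged; set of 1 now {1, 9}
Step 6: union(4, 7) -> already same set; set of 4 now {0, 4, 7}
Step 7: union(0, 6) -> merged; set of 0 now {0, 4, 6, 7}
Step 8: union(8, 6) -> merged; set of 8 now {0, 4, 6, 7, 8}
Step 9: find(4) -> no change; set of 4 is {0, 4, 6, 7, 8}
Step 10: union(7, 1) -> merged; set of 7 now {0, 1, 4, 6, 7, 8, 9}
Step 11: union(2, 0) -> merged; set of 2 now {0, 1, 2, 4, 6, 7, 8, 9}
Step 12: union(9, 7) -> already same set; set of 9 now {0, 1, 2, 4, 6, 7, 8, 9}
Step 13: union(6, 4) -> already same set; set of 6 now {0, 1, 2, 4, 6, 7, 8, 9}
Step 14: union(0, 2) -> already same set; set of 0 now {0, 1, 2, 4, 6, 7, 8, 9}
Step 15: union(3, 1) -> merged; set of 3 now {0, 1, 2, 3, 4, 6, 7, 8, 9}
Step 16: union(7, 4) -> already same set; set of 7 now {0, 1, 2, 3, 4, 6, 7, 8, 9}
Set of 6: {0, 1, 2, 3, 4, 6, 7, 8, 9}; 7 is a member.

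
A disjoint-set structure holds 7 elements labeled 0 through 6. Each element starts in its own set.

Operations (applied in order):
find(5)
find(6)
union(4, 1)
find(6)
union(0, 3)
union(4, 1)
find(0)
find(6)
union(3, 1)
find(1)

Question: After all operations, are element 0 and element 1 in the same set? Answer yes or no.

Answer: yes

Derivation:
Step 1: find(5) -> no change; set of 5 is {5}
Step 2: find(6) -> no change; set of 6 is {6}
Step 3: union(4, 1) -> merged; set of 4 now {1, 4}
Step 4: find(6) -> no change; set of 6 is {6}
Step 5: union(0, 3) -> merged; set of 0 now {0, 3}
Step 6: union(4, 1) -> already same set; set of 4 now {1, 4}
Step 7: find(0) -> no change; set of 0 is {0, 3}
Step 8: find(6) -> no change; set of 6 is {6}
Step 9: union(3, 1) -> merged; set of 3 now {0, 1, 3, 4}
Step 10: find(1) -> no change; set of 1 is {0, 1, 3, 4}
Set of 0: {0, 1, 3, 4}; 1 is a member.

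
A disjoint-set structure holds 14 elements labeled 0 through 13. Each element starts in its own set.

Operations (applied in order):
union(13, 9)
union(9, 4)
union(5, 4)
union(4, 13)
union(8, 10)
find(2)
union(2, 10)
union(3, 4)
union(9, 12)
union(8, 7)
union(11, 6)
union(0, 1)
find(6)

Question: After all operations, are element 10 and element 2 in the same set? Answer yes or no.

Step 1: union(13, 9) -> merged; set of 13 now {9, 13}
Step 2: union(9, 4) -> merged; set of 9 now {4, 9, 13}
Step 3: union(5, 4) -> merged; set of 5 now {4, 5, 9, 13}
Step 4: union(4, 13) -> already same set; set of 4 now {4, 5, 9, 13}
Step 5: union(8, 10) -> merged; set of 8 now {8, 10}
Step 6: find(2) -> no change; set of 2 is {2}
Step 7: union(2, 10) -> merged; set of 2 now {2, 8, 10}
Step 8: union(3, 4) -> merged; set of 3 now {3, 4, 5, 9, 13}
Step 9: union(9, 12) -> merged; set of 9 now {3, 4, 5, 9, 12, 13}
Step 10: union(8, 7) -> merged; set of 8 now {2, 7, 8, 10}
Step 11: union(11, 6) -> merged; set of 11 now {6, 11}
Step 12: union(0, 1) -> merged; set of 0 now {0, 1}
Step 13: find(6) -> no change; set of 6 is {6, 11}
Set of 10: {2, 7, 8, 10}; 2 is a member.

Answer: yes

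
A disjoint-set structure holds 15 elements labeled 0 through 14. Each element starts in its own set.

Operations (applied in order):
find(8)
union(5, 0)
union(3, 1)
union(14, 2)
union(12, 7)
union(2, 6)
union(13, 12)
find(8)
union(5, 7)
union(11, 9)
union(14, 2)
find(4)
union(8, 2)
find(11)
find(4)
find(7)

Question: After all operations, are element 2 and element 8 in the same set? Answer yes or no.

Step 1: find(8) -> no change; set of 8 is {8}
Step 2: union(5, 0) -> merged; set of 5 now {0, 5}
Step 3: union(3, 1) -> merged; set of 3 now {1, 3}
Step 4: union(14, 2) -> merged; set of 14 now {2, 14}
Step 5: union(12, 7) -> merged; set of 12 now {7, 12}
Step 6: union(2, 6) -> merged; set of 2 now {2, 6, 14}
Step 7: union(13, 12) -> merged; set of 13 now {7, 12, 13}
Step 8: find(8) -> no change; set of 8 is {8}
Step 9: union(5, 7) -> merged; set of 5 now {0, 5, 7, 12, 13}
Step 10: union(11, 9) -> merged; set of 11 now {9, 11}
Step 11: union(14, 2) -> already same set; set of 14 now {2, 6, 14}
Step 12: find(4) -> no change; set of 4 is {4}
Step 13: union(8, 2) -> merged; set of 8 now {2, 6, 8, 14}
Step 14: find(11) -> no change; set of 11 is {9, 11}
Step 15: find(4) -> no change; set of 4 is {4}
Step 16: find(7) -> no change; set of 7 is {0, 5, 7, 12, 13}
Set of 2: {2, 6, 8, 14}; 8 is a member.

Answer: yes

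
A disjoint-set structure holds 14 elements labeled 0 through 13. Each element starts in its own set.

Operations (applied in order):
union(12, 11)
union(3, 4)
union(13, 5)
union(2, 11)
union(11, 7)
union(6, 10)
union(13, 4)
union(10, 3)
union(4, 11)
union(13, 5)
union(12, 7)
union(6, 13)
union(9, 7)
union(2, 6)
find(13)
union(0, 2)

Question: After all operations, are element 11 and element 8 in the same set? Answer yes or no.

Step 1: union(12, 11) -> merged; set of 12 now {11, 12}
Step 2: union(3, 4) -> merged; set of 3 now {3, 4}
Step 3: union(13, 5) -> merged; set of 13 now {5, 13}
Step 4: union(2, 11) -> merged; set of 2 now {2, 11, 12}
Step 5: union(11, 7) -> merged; set of 11 now {2, 7, 11, 12}
Step 6: union(6, 10) -> merged; set of 6 now {6, 10}
Step 7: union(13, 4) -> merged; set of 13 now {3, 4, 5, 13}
Step 8: union(10, 3) -> merged; set of 10 now {3, 4, 5, 6, 10, 13}
Step 9: union(4, 11) -> merged; set of 4 now {2, 3, 4, 5, 6, 7, 10, 11, 12, 13}
Step 10: union(13, 5) -> already same set; set of 13 now {2, 3, 4, 5, 6, 7, 10, 11, 12, 13}
Step 11: union(12, 7) -> already same set; set of 12 now {2, 3, 4, 5, 6, 7, 10, 11, 12, 13}
Step 12: union(6, 13) -> already same set; set of 6 now {2, 3, 4, 5, 6, 7, 10, 11, 12, 13}
Step 13: union(9, 7) -> merged; set of 9 now {2, 3, 4, 5, 6, 7, 9, 10, 11, 12, 13}
Step 14: union(2, 6) -> already same set; set of 2 now {2, 3, 4, 5, 6, 7, 9, 10, 11, 12, 13}
Step 15: find(13) -> no change; set of 13 is {2, 3, 4, 5, 6, 7, 9, 10, 11, 12, 13}
Step 16: union(0, 2) -> merged; set of 0 now {0, 2, 3, 4, 5, 6, 7, 9, 10, 11, 12, 13}
Set of 11: {0, 2, 3, 4, 5, 6, 7, 9, 10, 11, 12, 13}; 8 is not a member.

Answer: no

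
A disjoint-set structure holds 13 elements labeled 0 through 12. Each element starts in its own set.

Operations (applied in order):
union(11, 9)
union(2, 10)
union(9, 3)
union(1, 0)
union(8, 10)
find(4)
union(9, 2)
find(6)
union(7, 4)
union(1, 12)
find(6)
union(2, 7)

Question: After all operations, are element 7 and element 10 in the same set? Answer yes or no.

Step 1: union(11, 9) -> merged; set of 11 now {9, 11}
Step 2: union(2, 10) -> merged; set of 2 now {2, 10}
Step 3: union(9, 3) -> merged; set of 9 now {3, 9, 11}
Step 4: union(1, 0) -> merged; set of 1 now {0, 1}
Step 5: union(8, 10) -> merged; set of 8 now {2, 8, 10}
Step 6: find(4) -> no change; set of 4 is {4}
Step 7: union(9, 2) -> merged; set of 9 now {2, 3, 8, 9, 10, 11}
Step 8: find(6) -> no change; set of 6 is {6}
Step 9: union(7, 4) -> merged; set of 7 now {4, 7}
Step 10: union(1, 12) -> merged; set of 1 now {0, 1, 12}
Step 11: find(6) -> no change; set of 6 is {6}
Step 12: union(2, 7) -> merged; set of 2 now {2, 3, 4, 7, 8, 9, 10, 11}
Set of 7: {2, 3, 4, 7, 8, 9, 10, 11}; 10 is a member.

Answer: yes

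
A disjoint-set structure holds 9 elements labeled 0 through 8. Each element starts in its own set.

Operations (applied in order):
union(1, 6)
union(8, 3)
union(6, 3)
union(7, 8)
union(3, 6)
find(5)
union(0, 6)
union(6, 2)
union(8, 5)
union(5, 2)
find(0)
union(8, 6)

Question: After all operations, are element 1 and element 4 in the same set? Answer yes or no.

Answer: no

Derivation:
Step 1: union(1, 6) -> merged; set of 1 now {1, 6}
Step 2: union(8, 3) -> merged; set of 8 now {3, 8}
Step 3: union(6, 3) -> merged; set of 6 now {1, 3, 6, 8}
Step 4: union(7, 8) -> merged; set of 7 now {1, 3, 6, 7, 8}
Step 5: union(3, 6) -> already same set; set of 3 now {1, 3, 6, 7, 8}
Step 6: find(5) -> no change; set of 5 is {5}
Step 7: union(0, 6) -> merged; set of 0 now {0, 1, 3, 6, 7, 8}
Step 8: union(6, 2) -> merged; set of 6 now {0, 1, 2, 3, 6, 7, 8}
Step 9: union(8, 5) -> merged; set of 8 now {0, 1, 2, 3, 5, 6, 7, 8}
Step 10: union(5, 2) -> already same set; set of 5 now {0, 1, 2, 3, 5, 6, 7, 8}
Step 11: find(0) -> no change; set of 0 is {0, 1, 2, 3, 5, 6, 7, 8}
Step 12: union(8, 6) -> already same set; set of 8 now {0, 1, 2, 3, 5, 6, 7, 8}
Set of 1: {0, 1, 2, 3, 5, 6, 7, 8}; 4 is not a member.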